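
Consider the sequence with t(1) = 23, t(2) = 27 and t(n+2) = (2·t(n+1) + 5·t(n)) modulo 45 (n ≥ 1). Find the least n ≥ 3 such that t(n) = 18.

8

Listing terms: t(1) = 23, t(2) = 27, t(3) = 34, t(4) = 23, t(5) = 36, t(6) = 7, t(7) = 14, t(8) = 18, t(9) = 16, t(10) = 32, t(11) = 9, t(12) = 43, t(13) = 41, t(14) = 27, t(15) = 34.
Since (t(14), t(15)) = (t(2), t(3)) = (27, 34) (two consecutive terms determine the rest), the sequence is eventually periodic: after a pre-period of length 1 it cycles with period 12.
The value 18 first appears (with n ≥ 3) at t(8).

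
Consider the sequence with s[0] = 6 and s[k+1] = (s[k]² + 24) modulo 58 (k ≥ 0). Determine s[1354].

24

s[0] = 6, s[1] = 2, s[2] = 28, s[3] = 54, s[4] = 40, s[5] = 0, s[6] = 24, s[7] = 20, s[8] = 18, s[9] = 0.
Since s[9] = s[5] = 0, the sequence is eventually periodic: after a pre-period of length 5 it cycles with period 4.
For k ≥ 5, s[k] depends only on (k - 5) mod 4. (1354 - 5) mod 4 = 1, so s[1354] = s[6] = 24.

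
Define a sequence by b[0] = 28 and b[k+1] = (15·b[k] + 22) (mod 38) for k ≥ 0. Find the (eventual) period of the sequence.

18

Computing terms: b[0] = 28; b[1] = 24; b[2] = 2; b[3] = 14; b[4] = 4; b[5] = 6; b[6] = 36; b[7] = 30; b[8] = 16; b[9] = 34; b[10] = 0; b[11] = 22; b[12] = 10; b[13] = 20; b[14] = 18; b[15] = 26; b[16] = 32; b[17] = 8; b[18] = 28.
The sequence repeats with period 18.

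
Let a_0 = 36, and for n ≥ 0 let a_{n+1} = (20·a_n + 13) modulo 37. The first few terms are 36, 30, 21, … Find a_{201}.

We have a_0 = 36,  a_1 = 30,  a_2 = 21,  a_3 = 26,  a_4 = 15,  a_5 = 17,  a_6 = 20,  a_7 = 6,  a_8 = 22,  a_9 = 9,  a_{10} = 8,  a_{11} = 25,  a_{12} = 32,  a_{13} = 24,  a_{14} = 12,  a_{15} = 31,  a_{16} = 4,  a_{17} = 19,  a_{18} = 23,  a_{19} = 29,  a_{20} = 1,  a_{21} = 33,  a_{22} = 7,  a_{23} = 5,  a_{24} = 2,  a_{25} = 16,  a_{26} = 0,  a_{27} = 13,  a_{28} = 14,  a_{29} = 34,  a_{30} = 27,  a_{31} = 35,  a_{32} = 10,  a_{33} = 28,  a_{34} = 18,  a_{35} = 3,  a_{36} = 36.
Since a_{36} = a_0 = 36, the sequence is periodic with period 36.
So a_{201} = a_{0 + ((201-0) mod 36)} = a_{21} = 33.

33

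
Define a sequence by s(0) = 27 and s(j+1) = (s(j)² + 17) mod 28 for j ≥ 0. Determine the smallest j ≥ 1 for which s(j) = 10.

7

Computing terms: s(0) = 27,  s(1) = 18,  s(2) = 5,  s(3) = 14,  s(4) = 17,  s(5) = 26,  s(6) = 21,  s(7) = 10,  s(8) = 5.
Since s(8) = s(2) = 5, the sequence is eventually periodic: after a pre-period of length 2 it cycles with period 6.
The value 10 first appears (with j ≥ 1) at s(7).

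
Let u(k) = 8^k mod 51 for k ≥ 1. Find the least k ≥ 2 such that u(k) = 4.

6

We have u(1) = 8, u(2) = 13, u(3) = 2, u(4) = 16, u(5) = 26, u(6) = 4, u(7) = 32, u(8) = 1, u(9) = 8.
Since u(9) = u(1) = 8, the sequence is periodic with period 8.
The value 4 first appears (with k ≥ 2) at u(6).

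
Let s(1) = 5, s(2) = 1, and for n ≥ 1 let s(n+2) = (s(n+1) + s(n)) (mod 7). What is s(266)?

6

s(1) = 5,  s(2) = 1,  s(3) = 6,  s(4) = 0,  s(5) = 6,  s(6) = 6,  s(7) = 5,  s(8) = 4,  s(9) = 2,  s(10) = 6,  s(11) = 1,  s(12) = 0,  s(13) = 1,  s(14) = 1,  s(15) = 2,  s(16) = 3,  s(17) = 5,  s(18) = 1.
The sequence repeats with period 16.
(266 - 1) mod 16 = 9, so s(266) = s(10) = 6.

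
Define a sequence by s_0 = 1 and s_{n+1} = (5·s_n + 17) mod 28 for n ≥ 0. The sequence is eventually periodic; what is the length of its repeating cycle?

We have s_0 = 1, s_1 = 22, s_2 = 15, s_3 = 8, s_4 = 1.
The sequence repeats with period 4.

4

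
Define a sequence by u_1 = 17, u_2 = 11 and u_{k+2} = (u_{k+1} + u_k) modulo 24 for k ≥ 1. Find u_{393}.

20

Computing terms: u_1 = 17, u_2 = 11, u_3 = 4, u_4 = 15, u_5 = 19, u_6 = 10, u_7 = 5, u_8 = 15, u_9 = 20, u_{10} = 11, u_{11} = 7, u_{12} = 18, u_{13} = 1, u_{14} = 19, u_{15} = 20, u_{16} = 15, u_{17} = 11, u_{18} = 2, u_{19} = 13, u_{20} = 15, u_{21} = 4, u_{22} = 19, u_{23} = 23, u_{24} = 18, u_{25} = 17, u_{26} = 11.
Since (u_{25}, u_{26}) = (u_1, u_2) = (17, 11) (two consecutive terms determine the rest), the sequence is periodic with period 24.
(393 - 1) mod 24 = 8, so u_{393} = u_9 = 20.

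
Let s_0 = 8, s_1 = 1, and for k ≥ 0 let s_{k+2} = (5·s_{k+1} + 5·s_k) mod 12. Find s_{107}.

We have s_0 = 8,  s_1 = 1,  s_2 = 9,  s_3 = 2,  s_4 = 7,  s_5 = 9,  s_6 = 8,  s_7 = 1.
Since (s_6, s_7) = (s_0, s_1) = (8, 1) (two consecutive terms determine the rest), the sequence is periodic with period 6.
So s_{107} = s_{0 + ((107-0) mod 6)} = s_5 = 9.

9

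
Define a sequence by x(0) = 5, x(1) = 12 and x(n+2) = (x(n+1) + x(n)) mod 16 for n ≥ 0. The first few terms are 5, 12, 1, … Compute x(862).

Computing terms: x(0) = 5,  x(1) = 12,  x(2) = 1,  x(3) = 13,  x(4) = 14,  x(5) = 11,  x(6) = 9,  x(7) = 4,  x(8) = 13,  x(9) = 1,  x(10) = 14,  x(11) = 15,  x(12) = 13,  x(13) = 12,  x(14) = 9,  x(15) = 5,  x(16) = 14,  x(17) = 3,  x(18) = 1,  x(19) = 4,  x(20) = 5,  x(21) = 9,  x(22) = 14,  x(23) = 7,  x(24) = 5,  x(25) = 12.
Since (x(24), x(25)) = (x(0), x(1)) = (5, 12) (two consecutive terms determine the rest), the sequence is periodic with period 24.
(862 - 0) mod 24 = 22, so x(862) = x(22) = 14.

14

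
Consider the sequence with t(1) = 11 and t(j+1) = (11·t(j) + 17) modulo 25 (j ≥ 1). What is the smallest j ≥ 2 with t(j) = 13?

Listing terms: t(1) = 11; t(2) = 13; t(3) = 10; t(4) = 2; t(5) = 14; t(6) = 21; t(7) = 23; t(8) = 20; t(9) = 12; t(10) = 24; t(11) = 6; t(12) = 8; t(13) = 5; t(14) = 22; t(15) = 9; t(16) = 16; t(17) = 18; t(18) = 15; t(19) = 7; t(20) = 19; t(21) = 1; t(22) = 3; t(23) = 0; t(24) = 17; t(25) = 4; t(26) = 11.
Since t(26) = t(1) = 11, the sequence is periodic with period 25.
The value 13 first appears (with j ≥ 2) at t(2).

2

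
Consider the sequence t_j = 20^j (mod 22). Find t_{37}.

4

Computing terms: t_1 = 20; t_2 = 4; t_3 = 14; t_4 = 16; t_5 = 12; t_6 = 20.
Since t_6 = t_1 = 20, the sequence is periodic with period 5.
(37 - 1) mod 5 = 1, so t_{37} = t_2 = 4.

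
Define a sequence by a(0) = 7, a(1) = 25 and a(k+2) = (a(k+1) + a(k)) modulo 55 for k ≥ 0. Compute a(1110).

Computing terms: a(0) = 7; a(1) = 25; a(2) = 32; a(3) = 2; a(4) = 34; a(5) = 36; a(6) = 15; a(7) = 51; a(8) = 11; a(9) = 7; a(10) = 18; a(11) = 25; a(12) = 43; a(13) = 13; a(14) = 1; a(15) = 14; a(16) = 15; a(17) = 29; a(18) = 44; a(19) = 18; a(20) = 7; a(21) = 25.
Since (a(20), a(21)) = (a(0), a(1)) = (7, 25) (two consecutive terms determine the rest), the sequence is periodic with period 20.
(1110 - 0) mod 20 = 10, so a(1110) = a(10) = 18.

18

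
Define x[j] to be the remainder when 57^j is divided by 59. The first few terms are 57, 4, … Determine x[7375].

19

x[1] = 57, x[2] = 4, x[3] = 51, x[4] = 16, x[5] = 27, x[6] = 5, x[7] = 49, x[8] = 20, x[9] = 19, x[10] = 21, x[11] = 17, x[12] = 25, x[13] = 9, x[14] = 41, x[15] = 36, x[16] = 46, x[17] = 26, x[18] = 7, x[19] = 45, x[20] = 28, x[21] = 3, x[22] = 53, x[23] = 12, x[24] = 35, x[25] = 48, x[26] = 22, x[27] = 15, x[28] = 29, x[29] = 1, x[30] = 57.
The sequence repeats with period 29.
So x[7375] = x[1 + ((7375-1) mod 29)] = x[9] = 19.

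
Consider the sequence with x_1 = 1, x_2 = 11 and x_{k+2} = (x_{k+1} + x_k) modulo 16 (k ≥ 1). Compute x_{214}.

Computing terms: x_1 = 1, x_2 = 11, x_3 = 12, x_4 = 7, x_5 = 3, x_6 = 10, x_7 = 13, x_8 = 7, x_9 = 4, x_{10} = 11, x_{11} = 15, x_{12} = 10, x_{13} = 9, x_{14} = 3, x_{15} = 12, x_{16} = 15, x_{17} = 11, x_{18} = 10, x_{19} = 5, x_{20} = 15, x_{21} = 4, x_{22} = 3, x_{23} = 7, x_{24} = 10, x_{25} = 1, x_{26} = 11.
Since (x_{25}, x_{26}) = (x_1, x_2) = (1, 11) (two consecutive terms determine the rest), the sequence is periodic with period 24.
So x_{214} = x_{1 + ((214-1) mod 24)} = x_{22} = 3.

3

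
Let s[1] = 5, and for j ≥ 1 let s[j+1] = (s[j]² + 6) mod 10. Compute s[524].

1

s[1] = 5; s[2] = 1; s[3] = 7; s[4] = 5.
The sequence repeats with period 3.
So s[524] = s[1 + ((524-1) mod 3)] = s[2] = 1.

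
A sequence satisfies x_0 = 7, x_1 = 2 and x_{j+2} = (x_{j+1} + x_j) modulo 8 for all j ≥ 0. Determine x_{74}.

x_0 = 7, x_1 = 2, x_2 = 1, x_3 = 3, x_4 = 4, x_5 = 7, x_6 = 3, x_7 = 2, x_8 = 5, x_9 = 7, x_{10} = 4, x_{11} = 3, x_{12} = 7, x_{13} = 2.
Since (x_{12}, x_{13}) = (x_0, x_1) = (7, 2) (two consecutive terms determine the rest), the sequence is periodic with period 12.
(74 - 0) mod 12 = 2, so x_{74} = x_2 = 1.

1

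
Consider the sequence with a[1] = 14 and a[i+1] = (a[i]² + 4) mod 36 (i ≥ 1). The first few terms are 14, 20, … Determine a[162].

8

Computing terms: a[1] = 14; a[2] = 20; a[3] = 8; a[4] = 32; a[5] = 20.
Since a[5] = a[2] = 20, the sequence is eventually periodic: after a pre-period of length 1 it cycles with period 3.
For i ≥ 2, a[i] depends only on (i - 2) mod 3. (162 - 2) mod 3 = 1, so a[162] = a[3] = 8.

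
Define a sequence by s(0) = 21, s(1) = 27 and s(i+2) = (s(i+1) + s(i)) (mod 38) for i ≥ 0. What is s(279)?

s(0) = 21,  s(1) = 27,  s(2) = 10,  s(3) = 37,  s(4) = 9,  s(5) = 8,  s(6) = 17,  s(7) = 25,  s(8) = 4,  s(9) = 29,  s(10) = 33,  s(11) = 24,  s(12) = 19,  s(13) = 5,  s(14) = 24,  s(15) = 29,  s(16) = 15,  s(17) = 6,  s(18) = 21,  s(19) = 27.
Since (s(18), s(19)) = (s(0), s(1)) = (21, 27) (two consecutive terms determine the rest), the sequence is periodic with period 18.
So s(279) = s(0 + ((279-0) mod 18)) = s(9) = 29.

29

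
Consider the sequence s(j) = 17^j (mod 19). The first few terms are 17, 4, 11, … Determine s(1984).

16

Computing terms: s(1) = 17; s(2) = 4; s(3) = 11; s(4) = 16; s(5) = 6; s(6) = 7; s(7) = 5; s(8) = 9; s(9) = 1; s(10) = 17.
Since s(10) = s(1) = 17, the sequence is periodic with period 9.
So s(1984) = s(1 + ((1984-1) mod 9)) = s(4) = 16.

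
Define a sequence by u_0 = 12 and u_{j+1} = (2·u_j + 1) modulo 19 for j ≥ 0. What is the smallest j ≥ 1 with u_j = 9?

We have u_0 = 12,  u_1 = 6,  u_2 = 13,  u_3 = 8,  u_4 = 17,  u_5 = 16,  u_6 = 14,  u_7 = 10,  u_8 = 2,  u_9 = 5,  u_{10} = 11,  u_{11} = 4,  u_{12} = 9,  u_{13} = 0,  u_{14} = 1,  u_{15} = 3,  u_{16} = 7,  u_{17} = 15,  u_{18} = 12.
The sequence repeats with period 18.
The value 9 first appears (with j ≥ 1) at u_{12}.

12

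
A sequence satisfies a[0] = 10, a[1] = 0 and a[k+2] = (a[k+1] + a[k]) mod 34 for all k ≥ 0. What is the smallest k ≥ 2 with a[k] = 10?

a[0] = 10,  a[1] = 0,  a[2] = 10,  a[3] = 10,  a[4] = 20,  a[5] = 30,  a[6] = 16,  a[7] = 12,  a[8] = 28,  a[9] = 6,  a[10] = 0,  a[11] = 6,  a[12] = 6,  a[13] = 12,  a[14] = 18,  a[15] = 30,  a[16] = 14,  a[17] = 10,  a[18] = 24,  a[19] = 0,  a[20] = 24,  a[21] = 24,  a[22] = 14,  a[23] = 4,  a[24] = 18,  a[25] = 22,  a[26] = 6,  a[27] = 28,  a[28] = 0,  a[29] = 28,  a[30] = 28,  a[31] = 22,  a[32] = 16,  a[33] = 4,  a[34] = 20,  a[35] = 24,  a[36] = 10,  a[37] = 0.
The sequence repeats with period 36.
The value 10 first appears (with k ≥ 2) at a[2].

2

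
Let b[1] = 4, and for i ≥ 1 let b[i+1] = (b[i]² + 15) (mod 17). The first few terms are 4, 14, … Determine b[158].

Listing terms: b[1] = 4,  b[2] = 14,  b[3] = 7,  b[4] = 13,  b[5] = 14.
Since b[5] = b[2] = 14, the sequence is eventually periodic: after a pre-period of length 1 it cycles with period 3.
For i ≥ 2, b[i] depends only on (i - 2) mod 3. (158 - 2) mod 3 = 0, so b[158] = b[2] = 14.

14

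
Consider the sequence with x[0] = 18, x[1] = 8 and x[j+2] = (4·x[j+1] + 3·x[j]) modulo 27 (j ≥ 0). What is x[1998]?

x[0] = 18,  x[1] = 8,  x[2] = 5,  x[3] = 17,  x[4] = 2,  x[5] = 5,  x[6] = 26,  x[7] = 11,  x[8] = 14,  x[9] = 8,  x[10] = 20,  x[11] = 23,  x[12] = 17,  x[13] = 2.
Since (x[12], x[13]) = (x[3], x[4]) = (17, 2) (two consecutive terms determine the rest), the sequence is eventually periodic: after a pre-period of length 3 it cycles with period 9.
For j ≥ 3, x[j] depends only on (j - 3) mod 9. (1998 - 3) mod 9 = 6, so x[1998] = x[9] = 8.

8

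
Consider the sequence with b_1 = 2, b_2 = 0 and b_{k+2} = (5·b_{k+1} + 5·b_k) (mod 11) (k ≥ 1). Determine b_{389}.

9

Listing terms: b_1 = 2; b_2 = 0; b_3 = 10; b_4 = 6; b_5 = 3; b_6 = 1; b_7 = 9; b_8 = 6; b_9 = 9; b_{10} = 9; b_{11} = 2; b_{12} = 0.
The sequence repeats with period 10.
(389 - 1) mod 10 = 8, so b_{389} = b_9 = 9.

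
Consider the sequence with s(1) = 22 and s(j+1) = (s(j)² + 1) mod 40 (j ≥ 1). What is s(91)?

2

Listing terms: s(1) = 22,  s(2) = 5,  s(3) = 26,  s(4) = 37,  s(5) = 10,  s(6) = 21,  s(7) = 2,  s(8) = 5.
Since s(8) = s(2) = 5, the sequence is eventually periodic: after a pre-period of length 1 it cycles with period 6.
For j ≥ 2, s(j) depends only on (j - 2) mod 6. (91 - 2) mod 6 = 5, so s(91) = s(7) = 2.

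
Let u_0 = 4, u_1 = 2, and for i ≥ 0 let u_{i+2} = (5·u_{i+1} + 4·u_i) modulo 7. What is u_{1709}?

0

Computing terms: u_0 = 4,  u_1 = 2,  u_2 = 5,  u_3 = 5,  u_4 = 3,  u_5 = 0,  u_6 = 5,  u_7 = 4,  u_8 = 5,  u_9 = 6,  u_{10} = 1,  u_{11} = 1,  u_{12} = 2,  u_{13} = 0,  u_{14} = 1,  u_{15} = 5,  u_{16} = 1,  u_{17} = 4,  u_{18} = 3,  u_{19} = 3,  u_{20} = 6,  u_{21} = 0,  u_{22} = 3,  u_{23} = 1,  u_{24} = 3,  u_{25} = 5,  u_{26} = 2,  u_{27} = 2,  u_{28} = 4,  u_{29} = 0,  u_{30} = 2,  u_{31} = 3,  u_{32} = 2,  u_{33} = 1,  u_{34} = 6,  u_{35} = 6,  u_{36} = 5,  u_{37} = 0,  u_{38} = 6,  u_{39} = 2,  u_{40} = 6,  u_{41} = 3,  u_{42} = 4,  u_{43} = 4,  u_{44} = 1,  u_{45} = 0,  u_{46} = 4,  u_{47} = 6,  u_{48} = 4,  u_{49} = 2.
The sequence repeats with period 48.
(1709 - 0) mod 48 = 29, so u_{1709} = u_{29} = 0.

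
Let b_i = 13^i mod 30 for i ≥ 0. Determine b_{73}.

13

Computing terms: b_0 = 1, b_1 = 13, b_2 = 19, b_3 = 7, b_4 = 1.
The sequence repeats with period 4.
So b_{73} = b_{0 + ((73-0) mod 4)} = b_1 = 13.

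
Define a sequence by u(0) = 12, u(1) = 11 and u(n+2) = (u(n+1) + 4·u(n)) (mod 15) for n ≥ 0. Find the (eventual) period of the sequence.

24

u(0) = 12; u(1) = 11; u(2) = 14; u(3) = 13; u(4) = 9; u(5) = 1; u(6) = 7; u(7) = 11; u(8) = 9; u(9) = 8; u(10) = 14; u(11) = 1; u(12) = 12; u(13) = 1; u(14) = 4; u(15) = 8; u(16) = 9; u(17) = 11; u(18) = 2; u(19) = 1; u(20) = 9; u(21) = 13; u(22) = 4; u(23) = 11; u(24) = 12; u(25) = 11.
The sequence repeats with period 24.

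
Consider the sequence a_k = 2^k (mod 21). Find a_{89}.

Listing terms: a_1 = 2, a_2 = 4, a_3 = 8, a_4 = 16, a_5 = 11, a_6 = 1, a_7 = 2.
The sequence repeats with period 6.
(89 - 1) mod 6 = 4, so a_{89} = a_5 = 11.

11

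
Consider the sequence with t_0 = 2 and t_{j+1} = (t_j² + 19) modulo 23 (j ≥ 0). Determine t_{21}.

Computing terms: t_0 = 2,  t_1 = 0,  t_2 = 19,  t_3 = 12,  t_4 = 2.
The sequence repeats with period 4.
So t_{21} = t_{0 + ((21-0) mod 4)} = t_1 = 0.

0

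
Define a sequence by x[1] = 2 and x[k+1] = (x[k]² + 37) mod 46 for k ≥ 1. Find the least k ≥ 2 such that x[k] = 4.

We have x[1] = 2, x[2] = 41, x[3] = 16, x[4] = 17, x[5] = 4, x[6] = 7, x[7] = 40, x[8] = 27, x[9] = 30, x[10] = 17.
Since x[10] = x[4] = 17, the sequence is eventually periodic: after a pre-period of length 3 it cycles with period 6.
The value 4 first appears (with k ≥ 2) at x[5].

5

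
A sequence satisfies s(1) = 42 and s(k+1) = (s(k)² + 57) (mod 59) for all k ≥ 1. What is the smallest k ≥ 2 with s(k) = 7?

4

Computing terms: s(1) = 42, s(2) = 51, s(3) = 3, s(4) = 7, s(5) = 47, s(6) = 24, s(7) = 43, s(8) = 18, s(9) = 27, s(10) = 19, s(11) = 5, s(12) = 23, s(13) = 55, s(14) = 14, s(15) = 17, s(16) = 51.
Since s(16) = s(2) = 51, the sequence is eventually periodic: after a pre-period of length 1 it cycles with period 14.
The value 7 first appears (with k ≥ 2) at s(4).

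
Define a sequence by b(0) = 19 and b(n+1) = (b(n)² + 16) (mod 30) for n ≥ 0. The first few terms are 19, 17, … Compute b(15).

11

We have b(0) = 19, b(1) = 17, b(2) = 5, b(3) = 11, b(4) = 17.
Since b(4) = b(1) = 17, the sequence is eventually periodic: after a pre-period of length 1 it cycles with period 3.
For n ≥ 1, b(n) depends only on (n - 1) mod 3. (15 - 1) mod 3 = 2, so b(15) = b(3) = 11.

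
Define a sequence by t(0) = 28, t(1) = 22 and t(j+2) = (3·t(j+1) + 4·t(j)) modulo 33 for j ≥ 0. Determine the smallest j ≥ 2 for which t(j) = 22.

11

We have t(0) = 28; t(1) = 22; t(2) = 13; t(3) = 28; t(4) = 4; t(5) = 25; t(6) = 25; t(7) = 10; t(8) = 31; t(9) = 1; t(10) = 28; t(11) = 22.
The sequence repeats with period 10.
The value 22 next appears (with j ≥ 2) at t(11).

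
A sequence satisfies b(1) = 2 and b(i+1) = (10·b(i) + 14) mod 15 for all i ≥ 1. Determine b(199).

Listing terms: b(1) = 2, b(2) = 4, b(3) = 9, b(4) = 14, b(5) = 4.
Since b(5) = b(2) = 4, the sequence is eventually periodic: after a pre-period of length 1 it cycles with period 3.
For i ≥ 2, b(i) depends only on (i - 2) mod 3. (199 - 2) mod 3 = 2, so b(199) = b(4) = 14.

14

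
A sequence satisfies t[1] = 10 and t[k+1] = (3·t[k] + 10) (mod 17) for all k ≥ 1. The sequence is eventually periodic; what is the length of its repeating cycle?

We have t[1] = 10, t[2] = 6, t[3] = 11, t[4] = 9, t[5] = 3, t[6] = 2, t[7] = 16, t[8] = 7, t[9] = 14, t[10] = 1, t[11] = 13, t[12] = 15, t[13] = 4, t[14] = 5, t[15] = 8, t[16] = 0, t[17] = 10.
Since t[17] = t[1] = 10, the sequence is periodic with period 16.

16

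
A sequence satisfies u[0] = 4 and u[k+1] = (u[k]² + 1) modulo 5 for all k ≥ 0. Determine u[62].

u[0] = 4; u[1] = 2; u[2] = 0; u[3] = 1; u[4] = 2.
Since u[4] = u[1] = 2, the sequence is eventually periodic: after a pre-period of length 1 it cycles with period 3.
For k ≥ 1, u[k] depends only on (k - 1) mod 3. (62 - 1) mod 3 = 1, so u[62] = u[2] = 0.

0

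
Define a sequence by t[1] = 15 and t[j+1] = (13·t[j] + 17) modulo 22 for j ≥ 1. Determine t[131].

15

Listing terms: t[1] = 15,  t[2] = 14,  t[3] = 1,  t[4] = 8,  t[5] = 11,  t[6] = 6,  t[7] = 7,  t[8] = 20,  t[9] = 13,  t[10] = 10,  t[11] = 15.
Since t[11] = t[1] = 15, the sequence is periodic with period 10.
(131 - 1) mod 10 = 0, so t[131] = t[1] = 15.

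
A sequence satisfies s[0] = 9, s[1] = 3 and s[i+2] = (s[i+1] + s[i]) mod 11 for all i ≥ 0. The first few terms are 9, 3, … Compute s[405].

We have s[0] = 9, s[1] = 3, s[2] = 1, s[3] = 4, s[4] = 5, s[5] = 9, s[6] = 3.
The sequence repeats with period 5.
(405 - 0) mod 5 = 0, so s[405] = s[0] = 9.

9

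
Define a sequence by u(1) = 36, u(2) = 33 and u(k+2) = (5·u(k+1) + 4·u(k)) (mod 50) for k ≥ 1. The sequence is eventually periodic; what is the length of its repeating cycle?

We have u(1) = 36, u(2) = 33, u(3) = 9, u(4) = 27, u(5) = 21, u(6) = 13, u(7) = 49, u(8) = 47, u(9) = 31, u(10) = 43, u(11) = 39, u(12) = 17, u(13) = 41, u(14) = 23, u(15) = 29, u(16) = 37, u(17) = 1, u(18) = 3, u(19) = 19, u(20) = 7, u(21) = 11, u(22) = 33, u(23) = 9.
Since (u(22), u(23)) = (u(2), u(3)) = (33, 9) (two consecutive terms determine the rest), the sequence is eventually periodic: after a pre-period of length 1 it cycles with period 20.

20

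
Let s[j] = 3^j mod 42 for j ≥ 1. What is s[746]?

9

Listing terms: s[1] = 3,  s[2] = 9,  s[3] = 27,  s[4] = 39,  s[5] = 33,  s[6] = 15,  s[7] = 3.
The sequence repeats with period 6.
So s[746] = s[1 + ((746-1) mod 6)] = s[2] = 9.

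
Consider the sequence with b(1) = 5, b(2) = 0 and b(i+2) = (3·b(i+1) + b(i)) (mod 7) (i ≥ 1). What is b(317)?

6

Computing terms: b(1) = 5, b(2) = 0, b(3) = 5, b(4) = 1, b(5) = 1, b(6) = 4, b(7) = 6, b(8) = 1, b(9) = 2, b(10) = 0, b(11) = 2, b(12) = 6, b(13) = 6, b(14) = 3, b(15) = 1, b(16) = 6, b(17) = 5, b(18) = 0.
The sequence repeats with period 16.
So b(317) = b(1 + ((317-1) mod 16)) = b(13) = 6.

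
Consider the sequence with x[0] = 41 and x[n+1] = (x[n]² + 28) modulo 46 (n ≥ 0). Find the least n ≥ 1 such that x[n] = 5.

4

Listing terms: x[0] = 41,  x[1] = 7,  x[2] = 31,  x[3] = 23,  x[4] = 5,  x[5] = 7.
Since x[5] = x[1] = 7, the sequence is eventually periodic: after a pre-period of length 1 it cycles with period 4.
The value 5 first appears (with n ≥ 1) at x[4].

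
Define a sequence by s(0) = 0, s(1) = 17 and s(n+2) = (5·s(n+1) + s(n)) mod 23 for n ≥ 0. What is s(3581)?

3

Computing terms: s(0) = 0; s(1) = 17; s(2) = 16; s(3) = 5; s(4) = 18; s(5) = 3; s(6) = 10; s(7) = 7; s(8) = 22; s(9) = 2; s(10) = 9; s(11) = 1; s(12) = 14; s(13) = 2; s(14) = 1; s(15) = 7; s(16) = 13; s(17) = 3; s(18) = 5; s(19) = 5; s(20) = 7; s(21) = 17; s(22) = 0; s(23) = 17.
The sequence repeats with period 22.
So s(3581) = s(0 + ((3581-0) mod 22)) = s(17) = 3.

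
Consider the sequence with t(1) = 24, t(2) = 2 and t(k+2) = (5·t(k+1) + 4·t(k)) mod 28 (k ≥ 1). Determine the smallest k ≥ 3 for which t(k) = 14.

7

Computing terms: t(1) = 24, t(2) = 2, t(3) = 22, t(4) = 6, t(5) = 6, t(6) = 26, t(7) = 14, t(8) = 6, t(9) = 2, t(10) = 6, t(11) = 10, t(12) = 18, t(13) = 18, t(14) = 22, t(15) = 14, t(16) = 18, t(17) = 6, t(18) = 18, t(19) = 2, t(20) = 26, t(21) = 26, t(22) = 10, t(23) = 14, t(24) = 26, t(25) = 18, t(26) = 26, t(27) = 6, t(28) = 22, t(29) = 22, t(30) = 2, t(31) = 14, t(32) = 22, t(33) = 26, t(34) = 22, t(35) = 18, t(36) = 10, t(37) = 10, t(38) = 6, t(39) = 14, t(40) = 10, t(41) = 22, t(42) = 10, t(43) = 26, t(44) = 2, t(45) = 2, t(46) = 18, t(47) = 14, t(48) = 2, t(49) = 10, t(50) = 2, t(51) = 22.
Since (t(50), t(51)) = (t(2), t(3)) = (2, 22) (two consecutive terms determine the rest), the sequence is eventually periodic: after a pre-period of length 1 it cycles with period 48.
The value 14 first appears (with k ≥ 3) at t(7).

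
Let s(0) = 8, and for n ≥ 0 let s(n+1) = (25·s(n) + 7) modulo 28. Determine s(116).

We have s(0) = 8; s(1) = 11; s(2) = 2; s(3) = 1; s(4) = 4; s(5) = 23; s(6) = 22; s(7) = 25; s(8) = 16; s(9) = 15; s(10) = 18; s(11) = 9; s(12) = 8.
The sequence repeats with period 12.
(116 - 0) mod 12 = 8, so s(116) = s(8) = 16.

16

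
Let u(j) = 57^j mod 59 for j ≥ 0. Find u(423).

u(0) = 1; u(1) = 57; u(2) = 4; u(3) = 51; u(4) = 16; u(5) = 27; u(6) = 5; u(7) = 49; u(8) = 20; u(9) = 19; u(10) = 21; u(11) = 17; u(12) = 25; u(13) = 9; u(14) = 41; u(15) = 36; u(16) = 46; u(17) = 26; u(18) = 7; u(19) = 45; u(20) = 28; u(21) = 3; u(22) = 53; u(23) = 12; u(24) = 35; u(25) = 48; u(26) = 22; u(27) = 15; u(28) = 29; u(29) = 1.
The sequence repeats with period 29.
So u(423) = u(0 + ((423-0) mod 29)) = u(17) = 26.

26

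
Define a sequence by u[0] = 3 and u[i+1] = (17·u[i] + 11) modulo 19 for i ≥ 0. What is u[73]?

We have u[0] = 3, u[1] = 5, u[2] = 1, u[3] = 9, u[4] = 12, u[5] = 6, u[6] = 18, u[7] = 13, u[8] = 4, u[9] = 3.
The sequence repeats with period 9.
(73 - 0) mod 9 = 1, so u[73] = u[1] = 5.

5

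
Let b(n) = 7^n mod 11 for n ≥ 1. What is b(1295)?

We have b(1) = 7; b(2) = 5; b(3) = 2; b(4) = 3; b(5) = 10; b(6) = 4; b(7) = 6; b(8) = 9; b(9) = 8; b(10) = 1; b(11) = 7.
Since b(11) = b(1) = 7, the sequence is periodic with period 10.
So b(1295) = b(1 + ((1295-1) mod 10)) = b(5) = 10.

10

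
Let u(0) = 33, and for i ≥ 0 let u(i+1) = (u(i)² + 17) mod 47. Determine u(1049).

We have u(0) = 33, u(1) = 25, u(2) = 31, u(3) = 38, u(4) = 4, u(5) = 33.
The sequence repeats with period 5.
(1049 - 0) mod 5 = 4, so u(1049) = u(4) = 4.

4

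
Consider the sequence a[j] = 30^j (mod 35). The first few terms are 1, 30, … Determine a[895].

Listing terms: a[0] = 1, a[1] = 30, a[2] = 25, a[3] = 15, a[4] = 30.
Since a[4] = a[1] = 30, the sequence is eventually periodic: after a pre-period of length 1 it cycles with period 3.
For j ≥ 1, a[j] depends only on (j - 1) mod 3. (895 - 1) mod 3 = 0, so a[895] = a[1] = 30.

30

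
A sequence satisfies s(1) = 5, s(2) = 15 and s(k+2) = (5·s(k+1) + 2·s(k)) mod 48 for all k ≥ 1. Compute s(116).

Listing terms: s(1) = 5; s(2) = 15; s(3) = 37; s(4) = 23; s(5) = 45; s(6) = 31; s(7) = 5; s(8) = 39; s(9) = 13; s(10) = 47; s(11) = 21; s(12) = 7; s(13) = 29; s(14) = 15; s(15) = 37.
Since (s(14), s(15)) = (s(2), s(3)) = (15, 37) (two consecutive terms determine the rest), the sequence is eventually periodic: after a pre-period of length 1 it cycles with period 12.
For k ≥ 2, s(k) depends only on (k - 2) mod 12. (116 - 2) mod 12 = 6, so s(116) = s(8) = 39.

39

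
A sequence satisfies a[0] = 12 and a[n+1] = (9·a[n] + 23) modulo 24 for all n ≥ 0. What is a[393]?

11

a[0] = 12,  a[1] = 11,  a[2] = 2,  a[3] = 17,  a[4] = 8,  a[5] = 23,  a[6] = 14,  a[7] = 5,  a[8] = 20,  a[9] = 11.
Since a[9] = a[1] = 11, the sequence is eventually periodic: after a pre-period of length 1 it cycles with period 8.
For n ≥ 1, a[n] depends only on (n - 1) mod 8. (393 - 1) mod 8 = 0, so a[393] = a[1] = 11.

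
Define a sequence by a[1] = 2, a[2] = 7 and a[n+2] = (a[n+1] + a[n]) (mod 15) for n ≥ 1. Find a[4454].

a[1] = 2, a[2] = 7, a[3] = 9, a[4] = 1, a[5] = 10, a[6] = 11, a[7] = 6, a[8] = 2, a[9] = 8, a[10] = 10, a[11] = 3, a[12] = 13, a[13] = 1, a[14] = 14, a[15] = 0, a[16] = 14, a[17] = 14, a[18] = 13, a[19] = 12, a[20] = 10, a[21] = 7, a[22] = 2, a[23] = 9, a[24] = 11, a[25] = 5, a[26] = 1, a[27] = 6, a[28] = 7, a[29] = 13, a[30] = 5, a[31] = 3, a[32] = 8, a[33] = 11, a[34] = 4, a[35] = 0, a[36] = 4, a[37] = 4, a[38] = 8, a[39] = 12, a[40] = 5, a[41] = 2, a[42] = 7.
The sequence repeats with period 40.
(4454 - 1) mod 40 = 13, so a[4454] = a[14] = 14.

14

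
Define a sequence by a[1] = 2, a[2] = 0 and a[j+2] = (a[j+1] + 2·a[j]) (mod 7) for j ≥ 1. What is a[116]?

Computing terms: a[1] = 2, a[2] = 0, a[3] = 4, a[4] = 4, a[5] = 5, a[6] = 6, a[7] = 2, a[8] = 0.
The sequence repeats with period 6.
(116 - 1) mod 6 = 1, so a[116] = a[2] = 0.

0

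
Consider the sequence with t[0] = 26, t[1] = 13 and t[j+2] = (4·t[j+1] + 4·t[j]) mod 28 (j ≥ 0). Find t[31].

20

Computing terms: t[0] = 26, t[1] = 13, t[2] = 16, t[3] = 4, t[4] = 24, t[5] = 0, t[6] = 12, t[7] = 20, t[8] = 16, t[9] = 4.
Since (t[8], t[9]) = (t[2], t[3]) = (16, 4) (two consecutive terms determine the rest), the sequence is eventually periodic: after a pre-period of length 2 it cycles with period 6.
For j ≥ 2, t[j] depends only on (j - 2) mod 6. (31 - 2) mod 6 = 5, so t[31] = t[7] = 20.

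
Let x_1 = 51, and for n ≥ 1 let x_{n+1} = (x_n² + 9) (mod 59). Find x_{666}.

Listing terms: x_1 = 51; x_2 = 14; x_3 = 28; x_4 = 26; x_5 = 36; x_6 = 7; x_7 = 58; x_8 = 10; x_9 = 50; x_{10} = 31; x_{11} = 26.
Since x_{11} = x_4 = 26, the sequence is eventually periodic: after a pre-period of length 3 it cycles with period 7.
For n ≥ 4, x_n depends only on (n - 4) mod 7. (666 - 4) mod 7 = 4, so x_{666} = x_8 = 10.

10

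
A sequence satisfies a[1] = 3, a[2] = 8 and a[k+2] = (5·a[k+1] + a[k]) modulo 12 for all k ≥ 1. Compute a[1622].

4

a[1] = 3,  a[2] = 8,  a[3] = 7,  a[4] = 7,  a[5] = 6,  a[6] = 1,  a[7] = 11,  a[8] = 8,  a[9] = 3,  a[10] = 11,  a[11] = 10,  a[12] = 1,  a[13] = 3,  a[14] = 4,  a[15] = 11,  a[16] = 11,  a[17] = 6,  a[18] = 5,  a[19] = 7,  a[20] = 4,  a[21] = 3,  a[22] = 7,  a[23] = 2,  a[24] = 5,  a[25] = 3,  a[26] = 8.
Since (a[25], a[26]) = (a[1], a[2]) = (3, 8) (two consecutive terms determine the rest), the sequence is periodic with period 24.
(1622 - 1) mod 24 = 13, so a[1622] = a[14] = 4.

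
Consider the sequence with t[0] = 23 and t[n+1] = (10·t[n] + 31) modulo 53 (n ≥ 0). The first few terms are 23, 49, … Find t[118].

We have t[0] = 23, t[1] = 49, t[2] = 44, t[3] = 47, t[4] = 24, t[5] = 6, t[6] = 38, t[7] = 40, t[8] = 7, t[9] = 48, t[10] = 34, t[11] = 0, t[12] = 31, t[13] = 23.
The sequence repeats with period 13.
So t[118] = t[0 + ((118-0) mod 13)] = t[1] = 49.

49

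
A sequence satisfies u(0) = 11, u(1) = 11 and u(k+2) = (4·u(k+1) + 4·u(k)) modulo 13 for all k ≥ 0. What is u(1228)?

Computing terms: u(0) = 11, u(1) = 11, u(2) = 10, u(3) = 6, u(4) = 12, u(5) = 7, u(6) = 11, u(7) = 7, u(8) = 7, u(9) = 4, u(10) = 5, u(11) = 10, u(12) = 8, u(13) = 7, u(14) = 8, u(15) = 8, u(16) = 12, u(17) = 2, u(18) = 4, u(19) = 11, u(20) = 8, u(21) = 11, u(22) = 11.
The sequence repeats with period 21.
So u(1228) = u(0 + ((1228-0) mod 21)) = u(10) = 5.

5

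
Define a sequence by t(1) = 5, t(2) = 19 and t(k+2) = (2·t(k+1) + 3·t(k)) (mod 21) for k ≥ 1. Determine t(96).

10

We have t(1) = 5; t(2) = 19; t(3) = 11; t(4) = 16; t(5) = 2; t(6) = 10; t(7) = 5; t(8) = 19.
The sequence repeats with period 6.
So t(96) = t(1 + ((96-1) mod 6)) = t(6) = 10.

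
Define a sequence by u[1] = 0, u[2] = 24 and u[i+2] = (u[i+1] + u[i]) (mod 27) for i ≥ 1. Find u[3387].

24

Computing terms: u[1] = 0,  u[2] = 24,  u[3] = 24,  u[4] = 21,  u[5] = 18,  u[6] = 12,  u[7] = 3,  u[8] = 15,  u[9] = 18,  u[10] = 6,  u[11] = 24,  u[12] = 3,  u[13] = 0,  u[14] = 3,  u[15] = 3,  u[16] = 6,  u[17] = 9,  u[18] = 15,  u[19] = 24,  u[20] = 12,  u[21] = 9,  u[22] = 21,  u[23] = 3,  u[24] = 24,  u[25] = 0,  u[26] = 24.
Since (u[25], u[26]) = (u[1], u[2]) = (0, 24) (two consecutive terms determine the rest), the sequence is periodic with period 24.
(3387 - 1) mod 24 = 2, so u[3387] = u[3] = 24.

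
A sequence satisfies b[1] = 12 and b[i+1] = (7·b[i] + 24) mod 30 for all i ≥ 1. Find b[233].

12

Computing terms: b[1] = 12,  b[2] = 18,  b[3] = 0,  b[4] = 24,  b[5] = 12.
The sequence repeats with period 4.
(233 - 1) mod 4 = 0, so b[233] = b[1] = 12.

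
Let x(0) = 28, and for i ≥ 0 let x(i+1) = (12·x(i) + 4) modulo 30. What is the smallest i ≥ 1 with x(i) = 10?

1

Listing terms: x(0) = 28,  x(1) = 10,  x(2) = 4,  x(3) = 22,  x(4) = 28.
The sequence repeats with period 4.
The value 10 first appears (with i ≥ 1) at x(1).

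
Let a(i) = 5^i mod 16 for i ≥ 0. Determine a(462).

Computing terms: a(0) = 1, a(1) = 5, a(2) = 9, a(3) = 13, a(4) = 1.
The sequence repeats with period 4.
(462 - 0) mod 4 = 2, so a(462) = a(2) = 9.

9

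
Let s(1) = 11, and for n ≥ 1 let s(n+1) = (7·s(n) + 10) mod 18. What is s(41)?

9

Listing terms: s(1) = 11; s(2) = 15; s(3) = 7; s(4) = 5; s(5) = 9; s(6) = 1; s(7) = 17; s(8) = 3; s(9) = 13; s(10) = 11.
Since s(10) = s(1) = 11, the sequence is periodic with period 9.
(41 - 1) mod 9 = 4, so s(41) = s(5) = 9.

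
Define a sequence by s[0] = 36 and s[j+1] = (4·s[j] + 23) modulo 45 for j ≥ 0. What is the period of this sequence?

18

Computing terms: s[0] = 36, s[1] = 32, s[2] = 16, s[3] = 42, s[4] = 11, s[5] = 22, s[6] = 21, s[7] = 17, s[8] = 1, s[9] = 27, s[10] = 41, s[11] = 7, s[12] = 6, s[13] = 2, s[14] = 31, s[15] = 12, s[16] = 26, s[17] = 37, s[18] = 36.
Since s[18] = s[0] = 36, the sequence is periodic with period 18.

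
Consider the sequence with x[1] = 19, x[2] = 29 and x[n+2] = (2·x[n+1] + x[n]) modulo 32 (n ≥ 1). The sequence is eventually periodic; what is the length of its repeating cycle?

16

We have x[1] = 19; x[2] = 29; x[3] = 13; x[4] = 23; x[5] = 27; x[6] = 13; x[7] = 21; x[8] = 23; x[9] = 3; x[10] = 29; x[11] = 29; x[12] = 23; x[13] = 11; x[14] = 13; x[15] = 5; x[16] = 23; x[17] = 19; x[18] = 29.
The sequence repeats with period 16.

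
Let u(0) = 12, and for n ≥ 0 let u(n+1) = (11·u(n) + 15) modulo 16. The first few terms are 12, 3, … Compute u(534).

Listing terms: u(0) = 12,  u(1) = 3,  u(2) = 0,  u(3) = 15,  u(4) = 4,  u(5) = 11,  u(6) = 8,  u(7) = 7,  u(8) = 12.
Since u(8) = u(0) = 12, the sequence is periodic with period 8.
(534 - 0) mod 8 = 6, so u(534) = u(6) = 8.

8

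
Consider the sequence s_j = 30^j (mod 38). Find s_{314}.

Computing terms: s_1 = 30; s_2 = 26; s_3 = 20; s_4 = 30.
The sequence repeats with period 3.
(314 - 1) mod 3 = 1, so s_{314} = s_2 = 26.

26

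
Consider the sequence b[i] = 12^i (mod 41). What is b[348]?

23

b[0] = 1, b[1] = 12, b[2] = 21, b[3] = 6, b[4] = 31, b[5] = 3, b[6] = 36, b[7] = 22, b[8] = 18, b[9] = 11, b[10] = 9, b[11] = 26, b[12] = 25, b[13] = 13, b[14] = 33, b[15] = 27, b[16] = 37, b[17] = 34, b[18] = 39, b[19] = 17, b[20] = 40, b[21] = 29, b[22] = 20, b[23] = 35, b[24] = 10, b[25] = 38, b[26] = 5, b[27] = 19, b[28] = 23, b[29] = 30, b[30] = 32, b[31] = 15, b[32] = 16, b[33] = 28, b[34] = 8, b[35] = 14, b[36] = 4, b[37] = 7, b[38] = 2, b[39] = 24, b[40] = 1.
The sequence repeats with period 40.
So b[348] = b[0 + ((348-0) mod 40)] = b[28] = 23.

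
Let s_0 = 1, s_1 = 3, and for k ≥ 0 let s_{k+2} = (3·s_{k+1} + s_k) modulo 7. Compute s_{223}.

Computing terms: s_0 = 1, s_1 = 3, s_2 = 3, s_3 = 5, s_4 = 4, s_5 = 3, s_6 = 6, s_7 = 0, s_8 = 6, s_9 = 4, s_{10} = 4, s_{11} = 2, s_{12} = 3, s_{13} = 4, s_{14} = 1, s_{15} = 0, s_{16} = 1, s_{17} = 3.
Since (s_{16}, s_{17}) = (s_0, s_1) = (1, 3) (two consecutive terms determine the rest), the sequence is periodic with period 16.
So s_{223} = s_{0 + ((223-0) mod 16)} = s_{15} = 0.

0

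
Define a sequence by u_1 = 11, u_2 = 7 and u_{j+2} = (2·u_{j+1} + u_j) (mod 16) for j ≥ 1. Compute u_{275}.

9

Computing terms: u_1 = 11; u_2 = 7; u_3 = 9; u_4 = 9; u_5 = 11; u_6 = 15; u_7 = 9; u_8 = 1; u_9 = 11; u_{10} = 7.
The sequence repeats with period 8.
(275 - 1) mod 8 = 2, so u_{275} = u_3 = 9.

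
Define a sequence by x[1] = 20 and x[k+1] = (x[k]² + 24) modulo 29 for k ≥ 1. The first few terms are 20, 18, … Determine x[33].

We have x[1] = 20, x[2] = 18, x[3] = 0, x[4] = 24, x[5] = 20.
Since x[5] = x[1] = 20, the sequence is periodic with period 4.
(33 - 1) mod 4 = 0, so x[33] = x[1] = 20.

20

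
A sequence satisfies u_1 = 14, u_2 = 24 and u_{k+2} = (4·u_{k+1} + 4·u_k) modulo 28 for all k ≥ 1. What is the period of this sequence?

We have u_1 = 14, u_2 = 24, u_3 = 12, u_4 = 4, u_5 = 8, u_6 = 20, u_7 = 0, u_8 = 24, u_9 = 12.
Since (u_8, u_9) = (u_2, u_3) = (24, 12) (two consecutive terms determine the rest), the sequence is eventually periodic: after a pre-period of length 1 it cycles with period 6.

6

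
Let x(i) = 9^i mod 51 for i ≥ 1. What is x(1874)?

30

x(1) = 9,  x(2) = 30,  x(3) = 15,  x(4) = 33,  x(5) = 42,  x(6) = 21,  x(7) = 36,  x(8) = 18,  x(9) = 9.
The sequence repeats with period 8.
(1874 - 1) mod 8 = 1, so x(1874) = x(2) = 30.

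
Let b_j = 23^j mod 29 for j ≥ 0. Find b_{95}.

Listing terms: b_0 = 1,  b_1 = 23,  b_2 = 7,  b_3 = 16,  b_4 = 20,  b_5 = 25,  b_6 = 24,  b_7 = 1.
Since b_7 = b_0 = 1, the sequence is periodic with period 7.
So b_{95} = b_{0 + ((95-0) mod 7)} = b_4 = 20.

20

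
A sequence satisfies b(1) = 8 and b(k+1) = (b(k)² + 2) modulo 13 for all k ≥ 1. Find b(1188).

11

b(1) = 8, b(2) = 1, b(3) = 3, b(4) = 11, b(5) = 6, b(6) = 12, b(7) = 3.
Since b(7) = b(3) = 3, the sequence is eventually periodic: after a pre-period of length 2 it cycles with period 4.
For k ≥ 3, b(k) depends only on (k - 3) mod 4. (1188 - 3) mod 4 = 1, so b(1188) = b(4) = 11.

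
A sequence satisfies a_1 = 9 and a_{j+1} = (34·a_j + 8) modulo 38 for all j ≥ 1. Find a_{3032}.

Computing terms: a_1 = 9; a_2 = 10; a_3 = 6; a_4 = 22; a_5 = 34; a_6 = 24; a_7 = 26; a_8 = 18; a_9 = 12; a_{10} = 36; a_{11} = 16; a_{12} = 20; a_{13} = 4; a_{14} = 30; a_{15} = 2; a_{16} = 0; a_{17} = 8; a_{18} = 14; a_{19} = 28; a_{20} = 10.
Since a_{20} = a_2 = 10, the sequence is eventually periodic: after a pre-period of length 1 it cycles with period 18.
For j ≥ 2, a_j depends only on (j - 2) mod 18. (3032 - 2) mod 18 = 6, so a_{3032} = a_8 = 18.

18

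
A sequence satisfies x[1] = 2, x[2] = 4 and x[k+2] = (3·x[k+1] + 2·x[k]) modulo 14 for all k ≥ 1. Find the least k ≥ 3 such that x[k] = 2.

We have x[1] = 2, x[2] = 4, x[3] = 2, x[4] = 0, x[5] = 4, x[6] = 12, x[7] = 2, x[8] = 2, x[9] = 10, x[10] = 6, x[11] = 10, x[12] = 0, x[13] = 6, x[14] = 4, x[15] = 10, x[16] = 10, x[17] = 8, x[18] = 2, x[19] = 8, x[20] = 0, x[21] = 2, x[22] = 6, x[23] = 8, x[24] = 8, x[25] = 12, x[26] = 10, x[27] = 12, x[28] = 0, x[29] = 10, x[30] = 2, x[31] = 12, x[32] = 12, x[33] = 4, x[34] = 8, x[35] = 4, x[36] = 0, x[37] = 8, x[38] = 10, x[39] = 4, x[40] = 4, x[41] = 6, x[42] = 12, x[43] = 6, x[44] = 0, x[45] = 12, x[46] = 8, x[47] = 6, x[48] = 6, x[49] = 2, x[50] = 4.
Since (x[49], x[50]) = (x[1], x[2]) = (2, 4) (two consecutive terms determine the rest), the sequence is periodic with period 48.
The value 2 first appears (with k ≥ 3) at x[3].

3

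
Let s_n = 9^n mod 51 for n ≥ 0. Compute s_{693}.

42

We have s_0 = 1; s_1 = 9; s_2 = 30; s_3 = 15; s_4 = 33; s_5 = 42; s_6 = 21; s_7 = 36; s_8 = 18; s_9 = 9.
Since s_9 = s_1 = 9, the sequence is eventually periodic: after a pre-period of length 1 it cycles with period 8.
For n ≥ 1, s_n depends only on (n - 1) mod 8. (693 - 1) mod 8 = 4, so s_{693} = s_5 = 42.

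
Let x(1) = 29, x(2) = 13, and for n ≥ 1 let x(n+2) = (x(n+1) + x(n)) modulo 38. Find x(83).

29

Computing terms: x(1) = 29; x(2) = 13; x(3) = 4; x(4) = 17; x(5) = 21; x(6) = 0; x(7) = 21; x(8) = 21; x(9) = 4; x(10) = 25; x(11) = 29; x(12) = 16; x(13) = 7; x(14) = 23; x(15) = 30; x(16) = 15; x(17) = 7; x(18) = 22; x(19) = 29; x(20) = 13.
Since (x(19), x(20)) = (x(1), x(2)) = (29, 13) (two consecutive terms determine the rest), the sequence is periodic with period 18.
(83 - 1) mod 18 = 10, so x(83) = x(11) = 29.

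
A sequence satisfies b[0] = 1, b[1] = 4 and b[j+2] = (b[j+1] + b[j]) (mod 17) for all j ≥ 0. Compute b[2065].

Computing terms: b[0] = 1; b[1] = 4; b[2] = 5; b[3] = 9; b[4] = 14; b[5] = 6; b[6] = 3; b[7] = 9; b[8] = 12; b[9] = 4; b[10] = 16; b[11] = 3; b[12] = 2; b[13] = 5; b[14] = 7; b[15] = 12; b[16] = 2; b[17] = 14; b[18] = 16; b[19] = 13; b[20] = 12; b[21] = 8; b[22] = 3; b[23] = 11; b[24] = 14; b[25] = 8; b[26] = 5; b[27] = 13; b[28] = 1; b[29] = 14; b[30] = 15; b[31] = 12; b[32] = 10; b[33] = 5; b[34] = 15; b[35] = 3; b[36] = 1; b[37] = 4.
Since (b[36], b[37]) = (b[0], b[1]) = (1, 4) (two consecutive terms determine the rest), the sequence is periodic with period 36.
So b[2065] = b[0 + ((2065-0) mod 36)] = b[13] = 5.

5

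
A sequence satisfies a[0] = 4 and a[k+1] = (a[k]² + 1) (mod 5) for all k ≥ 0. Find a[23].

a[0] = 4; a[1] = 2; a[2] = 0; a[3] = 1; a[4] = 2.
Since a[4] = a[1] = 2, the sequence is eventually periodic: after a pre-period of length 1 it cycles with period 3.
For k ≥ 1, a[k] depends only on (k - 1) mod 3. (23 - 1) mod 3 = 1, so a[23] = a[2] = 0.

0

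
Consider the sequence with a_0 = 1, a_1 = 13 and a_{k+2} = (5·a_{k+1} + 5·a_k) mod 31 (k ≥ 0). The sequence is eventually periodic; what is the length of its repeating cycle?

30

a_0 = 1; a_1 = 13; a_2 = 8; a_3 = 12; a_4 = 7; a_5 = 2; a_6 = 14; a_7 = 18; a_8 = 5; a_9 = 22; a_{10} = 11; a_{11} = 10; a_{12} = 12; a_{13} = 17; a_{14} = 21; a_{15} = 4; a_{16} = 1; a_{17} = 25; a_{18} = 6; a_{19} = 0; a_{20} = 30; a_{21} = 26; a_{22} = 1; a_{23} = 11; a_{24} = 29; a_{25} = 14; a_{26} = 29; a_{27} = 29; a_{28} = 11; a_{29} = 14; a_{30} = 1; a_{31} = 13.
The sequence repeats with period 30.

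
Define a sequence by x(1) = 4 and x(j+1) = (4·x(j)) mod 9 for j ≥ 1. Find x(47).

7

Computing terms: x(1) = 4; x(2) = 7; x(3) = 1; x(4) = 4.
The sequence repeats with period 3.
So x(47) = x(1 + ((47-1) mod 3)) = x(2) = 7.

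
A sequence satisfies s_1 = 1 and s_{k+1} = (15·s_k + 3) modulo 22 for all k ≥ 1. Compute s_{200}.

s_1 = 1,  s_2 = 18,  s_3 = 9,  s_4 = 6,  s_5 = 5,  s_6 = 12,  s_7 = 7,  s_8 = 20,  s_9 = 17,  s_{10} = 16,  s_{11} = 1.
Since s_{11} = s_1 = 1, the sequence is periodic with period 10.
(200 - 1) mod 10 = 9, so s_{200} = s_{10} = 16.

16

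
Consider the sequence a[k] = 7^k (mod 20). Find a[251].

3

We have a[1] = 7, a[2] = 9, a[3] = 3, a[4] = 1, a[5] = 7.
The sequence repeats with period 4.
So a[251] = a[1 + ((251-1) mod 4)] = a[3] = 3.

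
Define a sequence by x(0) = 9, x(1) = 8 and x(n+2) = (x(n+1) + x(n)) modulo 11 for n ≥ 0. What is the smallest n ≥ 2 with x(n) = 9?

4

x(0) = 9,  x(1) = 8,  x(2) = 6,  x(3) = 3,  x(4) = 9,  x(5) = 1,  x(6) = 10,  x(7) = 0,  x(8) = 10,  x(9) = 10,  x(10) = 9,  x(11) = 8.
Since (x(10), x(11)) = (x(0), x(1)) = (9, 8) (two consecutive terms determine the rest), the sequence is periodic with period 10.
The value 9 first appears (with n ≥ 2) at x(4).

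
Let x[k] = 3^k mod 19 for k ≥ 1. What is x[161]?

13

x[1] = 3, x[2] = 9, x[3] = 8, x[4] = 5, x[5] = 15, x[6] = 7, x[7] = 2, x[8] = 6, x[9] = 18, x[10] = 16, x[11] = 10, x[12] = 11, x[13] = 14, x[14] = 4, x[15] = 12, x[16] = 17, x[17] = 13, x[18] = 1, x[19] = 3.
The sequence repeats with period 18.
(161 - 1) mod 18 = 16, so x[161] = x[17] = 13.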